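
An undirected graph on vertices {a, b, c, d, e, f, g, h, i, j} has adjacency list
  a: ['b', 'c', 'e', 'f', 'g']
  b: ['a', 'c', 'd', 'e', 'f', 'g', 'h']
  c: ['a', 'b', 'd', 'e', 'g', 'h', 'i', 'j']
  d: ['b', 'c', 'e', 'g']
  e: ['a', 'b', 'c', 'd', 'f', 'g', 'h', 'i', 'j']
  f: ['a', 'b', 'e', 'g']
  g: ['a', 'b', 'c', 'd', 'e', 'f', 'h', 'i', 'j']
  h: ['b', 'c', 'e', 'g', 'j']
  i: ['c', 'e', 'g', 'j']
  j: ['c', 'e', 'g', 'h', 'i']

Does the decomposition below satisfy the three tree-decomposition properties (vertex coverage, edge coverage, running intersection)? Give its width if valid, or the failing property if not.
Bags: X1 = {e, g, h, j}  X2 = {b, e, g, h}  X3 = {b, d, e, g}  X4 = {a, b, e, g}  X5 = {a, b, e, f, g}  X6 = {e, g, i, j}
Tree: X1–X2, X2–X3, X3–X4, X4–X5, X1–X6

No — vertex c appears in no bag.

A tree decomposition must satisfy three properties: every vertex lies in some bag; for every edge, both endpoints lie together in some bag; and for every vertex, the bags containing it form a connected subtree. Here vertex c appears in no bag, so the decomposition is invalid.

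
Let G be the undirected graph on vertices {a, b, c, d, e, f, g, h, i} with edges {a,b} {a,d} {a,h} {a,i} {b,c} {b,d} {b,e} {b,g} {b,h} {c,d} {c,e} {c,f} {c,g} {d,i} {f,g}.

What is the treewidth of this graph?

2

A width-2 tree decomposition is:
Bags: B1 = {b, c, d}  B2 = {a, b, d}  B3 = {b, c, e}  B4 = {a, d, i}  B5 = {b, c, g}  B6 = {a, b, h}  B7 = {c, f, g}
Tree: B1–B2, B1–B3, B2–B4, B1–B5, B2–B6, B5–B7
The largest bag has 3 vertices, giving width 2; this decomposition certifies tw(G) ≤ 2. Conversely, {c, f, g} is a clique of size 3, and the vertices of any clique must share a bag in every tree decomposition; so some bag has ≥ 3 vertices and tw(G) ≥ 2. The upper and lower bounds meet at 2, so that is the treewidth.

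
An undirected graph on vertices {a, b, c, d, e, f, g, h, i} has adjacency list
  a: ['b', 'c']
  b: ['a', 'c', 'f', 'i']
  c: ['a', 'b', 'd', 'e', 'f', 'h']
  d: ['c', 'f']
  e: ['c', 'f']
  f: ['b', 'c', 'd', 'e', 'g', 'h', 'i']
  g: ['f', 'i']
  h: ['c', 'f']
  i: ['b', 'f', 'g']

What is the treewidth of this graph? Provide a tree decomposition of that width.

Treewidth 2.
One such decomposition:
Bags: B1 = {c, f, h}  B2 = {b, c, f}  B3 = {b, f, i}  B4 = {c, e, f}  B5 = {a, b, c}  B6 = {c, d, f}  B7 = {f, g, i}
Tree: B1–B2, B2–B3, B1–B4, B2–B5, B4–B6, B3–B7

Every bag has size at most 3, so the width is 3 − 1 = 2 and tw(G) ≤ 2. For the lower bound, the 3 vertices {a, b, c} are pairwise adjacent, and any tree decomposition puts a clique entirely inside one bag — forcing width ≥ 2. Combining the bounds, tw(G) = 2.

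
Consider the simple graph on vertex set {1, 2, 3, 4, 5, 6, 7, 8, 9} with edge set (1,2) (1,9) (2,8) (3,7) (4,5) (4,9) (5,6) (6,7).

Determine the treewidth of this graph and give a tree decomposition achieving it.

Treewidth 1.
One such decomposition:
Bags: B1 = {3, 7}  B2 = {6, 7}  B3 = {5, 6}  B4 = {4, 5}  B5 = {4, 9}  B6 = {1, 9}  B7 = {1, 2}  B8 = {2, 8}
Tree: B1–B2, B2–B3, B3–B4, B4–B5, B5–B6, B6–B7, B7–B8

The largest bag has 2 vertices, giving width 1; this decomposition certifies tw(G) ≤ 1. Any graph with an edge has treewidth ≥ 1, and G has the edge 3–7. The upper and lower bounds meet at 1, so that is the treewidth.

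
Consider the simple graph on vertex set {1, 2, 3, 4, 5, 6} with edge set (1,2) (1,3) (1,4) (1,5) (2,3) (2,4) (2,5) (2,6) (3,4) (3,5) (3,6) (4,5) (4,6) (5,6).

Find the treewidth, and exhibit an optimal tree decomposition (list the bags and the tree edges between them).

Treewidth 4.
One such decomposition:
Bags: B1 = {1, 2, 3, 4, 5}  B2 = {2, 3, 4, 5, 6}
Tree: B1–B2

Every bag has size at most 5, so the width is 5 − 1 = 4 and tw(G) ≤ 4. Conversely, {1, 2, 3, 4, 5} is a clique of size 5, and the vertices of any clique must share a bag in every tree decomposition; so some bag has ≥ 5 vertices and tw(G) ≥ 4. The upper and lower bounds meet at 4, so that is the treewidth.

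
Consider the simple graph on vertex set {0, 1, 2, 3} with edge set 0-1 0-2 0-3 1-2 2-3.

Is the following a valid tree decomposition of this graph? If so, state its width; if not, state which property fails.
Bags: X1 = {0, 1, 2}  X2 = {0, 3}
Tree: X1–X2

No — edge (2,3) lies in no bag.

A tree decomposition must satisfy three properties: every vertex lies in some bag; for every edge, both endpoints lie together in some bag; and for every vertex, the bags containing it form a connected subtree. Here edge (2,3) lies in no bag, so the decomposition is invalid.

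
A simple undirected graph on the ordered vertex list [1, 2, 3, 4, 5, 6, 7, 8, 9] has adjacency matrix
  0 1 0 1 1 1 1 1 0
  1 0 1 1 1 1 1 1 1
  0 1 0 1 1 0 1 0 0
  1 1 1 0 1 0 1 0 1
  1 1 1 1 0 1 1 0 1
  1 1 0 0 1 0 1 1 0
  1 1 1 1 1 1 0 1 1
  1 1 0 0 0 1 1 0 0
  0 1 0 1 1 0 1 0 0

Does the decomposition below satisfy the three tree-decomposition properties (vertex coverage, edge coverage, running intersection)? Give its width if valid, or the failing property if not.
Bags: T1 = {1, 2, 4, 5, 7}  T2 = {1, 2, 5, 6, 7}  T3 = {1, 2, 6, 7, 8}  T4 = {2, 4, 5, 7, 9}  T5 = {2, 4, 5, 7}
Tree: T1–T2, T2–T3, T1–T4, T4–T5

No — vertex 3 appears in no bag.

A tree decomposition must satisfy three properties: every vertex lies in some bag; for every edge, both endpoints lie together in some bag; and for every vertex, the bags containing it form a connected subtree. Here vertex 3 appears in no bag, so the decomposition is invalid.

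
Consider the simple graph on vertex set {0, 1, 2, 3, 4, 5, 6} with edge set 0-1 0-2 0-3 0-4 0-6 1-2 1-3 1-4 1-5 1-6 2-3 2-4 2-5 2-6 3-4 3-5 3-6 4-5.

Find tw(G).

4

A width-4 tree decomposition is:
Bags: B1 = {0, 1, 2, 3, 6}  B2 = {0, 1, 2, 3, 4}  B3 = {1, 2, 3, 4, 5}
Tree: B1–B2, B2–B3
The largest bag has 5 vertices, giving width 4; this decomposition certifies tw(G) ≤ 4. On the other hand G contains the 5-clique {0, 1, 2, 3, 4}. A clique must lie in a single bag of any decomposition, so no decomposition can have width below 4. Therefore the treewidth is 4.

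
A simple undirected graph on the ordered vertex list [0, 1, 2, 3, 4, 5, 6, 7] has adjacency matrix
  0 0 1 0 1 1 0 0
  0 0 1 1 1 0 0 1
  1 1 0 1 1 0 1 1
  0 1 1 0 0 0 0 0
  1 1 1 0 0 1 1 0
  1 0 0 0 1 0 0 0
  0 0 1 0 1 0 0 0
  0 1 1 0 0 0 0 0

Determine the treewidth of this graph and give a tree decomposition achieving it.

Every bag has size at most 3, so the width is 3 − 1 = 2 and tw(G) ≤ 2. Conversely, {0, 2, 4} is a clique of size 3, and the vertices of any clique must share a bag in every tree decomposition; so some bag has ≥ 3 vertices and tw(G) ≥ 2. Combining the bounds, tw(G) = 2.

Treewidth 2.
One optimal decomposition is:
Bags: B1 = {0, 2, 4}  B2 = {1, 2, 4}  B3 = {1, 2, 7}  B4 = {0, 4, 5}  B5 = {1, 2, 3}  B6 = {2, 4, 6}
Tree: B1–B2, B2–B3, B1–B4, B2–B5, B2–B6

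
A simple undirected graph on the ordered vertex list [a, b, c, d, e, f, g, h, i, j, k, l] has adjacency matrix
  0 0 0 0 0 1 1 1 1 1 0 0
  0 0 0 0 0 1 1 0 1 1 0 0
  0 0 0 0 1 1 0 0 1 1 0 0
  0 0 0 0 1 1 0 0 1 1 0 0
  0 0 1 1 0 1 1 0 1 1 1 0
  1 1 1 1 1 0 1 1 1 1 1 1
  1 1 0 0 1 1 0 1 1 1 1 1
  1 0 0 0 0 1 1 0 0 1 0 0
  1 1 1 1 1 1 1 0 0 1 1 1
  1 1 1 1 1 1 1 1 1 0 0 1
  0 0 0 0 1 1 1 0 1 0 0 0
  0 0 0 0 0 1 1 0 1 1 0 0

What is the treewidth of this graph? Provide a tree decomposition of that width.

Treewidth 4.
One such decomposition:
Bags: B1 = {a, f, g, i, j}  B2 = {b, f, g, i, j}  B3 = {e, f, g, i, j}  B4 = {e, f, g, i, k}  B5 = {d, e, f, i, j}  B6 = {f, g, i, j, l}  B7 = {c, e, f, i, j}  B8 = {a, f, g, h, j}
Tree: B1–B2, B1–B3, B3–B4, B3–B5, B3–B6, B3–B7, B1–B8

Each bag holds 5 vertices, so the decomposition has width 4, which upper-bounds the treewidth. Conversely, {a, f, g, h, j} is a clique of size 5, and the vertices of any clique must share a bag in every tree decomposition; so some bag has ≥ 5 vertices and tw(G) ≥ 4. Hence tw(G) = 4 exactly.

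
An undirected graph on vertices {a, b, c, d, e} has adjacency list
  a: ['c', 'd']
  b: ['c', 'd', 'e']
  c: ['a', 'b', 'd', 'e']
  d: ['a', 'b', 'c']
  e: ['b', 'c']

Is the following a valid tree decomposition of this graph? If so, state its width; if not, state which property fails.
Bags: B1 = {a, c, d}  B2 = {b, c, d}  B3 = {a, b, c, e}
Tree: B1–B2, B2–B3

No — bags containing vertex a are not connected in the tree.

A tree decomposition must satisfy three properties: every vertex lies in some bag; for every edge, both endpoints lie together in some bag; and for every vertex, the bags containing it form a connected subtree. Here bags containing vertex a are not connected in the tree, so the decomposition is invalid.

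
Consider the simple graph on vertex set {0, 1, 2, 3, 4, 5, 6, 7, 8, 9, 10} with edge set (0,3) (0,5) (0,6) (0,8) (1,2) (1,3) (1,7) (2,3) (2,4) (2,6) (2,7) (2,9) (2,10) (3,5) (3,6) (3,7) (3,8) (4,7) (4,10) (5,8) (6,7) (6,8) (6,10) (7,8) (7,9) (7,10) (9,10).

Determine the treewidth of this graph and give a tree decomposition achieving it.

Treewidth 3.
One optimal decomposition is:
Bags: B1 = {2, 6, 7, 10}  B2 = {2, 3, 6, 7}  B3 = {3, 6, 7, 8}  B4 = {2, 4, 7, 10}  B5 = {1, 2, 3, 7}  B6 = {0, 3, 6, 8}  B7 = {0, 3, 5, 8}  B8 = {2, 7, 9, 10}
Tree: B1–B2, B2–B3, B1–B4, B2–B5, B3–B6, B6–B7, B1–B8

Each bag holds 4 vertices, so the decomposition has width 3, which upper-bounds the treewidth. For the lower bound, the 4 vertices {0, 3, 5, 8} are pairwise adjacent, and any tree decomposition puts a clique entirely inside one bag — forcing width ≥ 3. Therefore the treewidth is 3.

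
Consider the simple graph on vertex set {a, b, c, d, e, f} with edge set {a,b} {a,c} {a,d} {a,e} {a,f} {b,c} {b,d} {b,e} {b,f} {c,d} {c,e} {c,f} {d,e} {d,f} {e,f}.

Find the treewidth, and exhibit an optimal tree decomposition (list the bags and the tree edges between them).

Treewidth 5.
One such decomposition:
Bags: B1 = {a, b, c, d, e, f}
Tree: (single bag)

A single bag containing all 6 vertices is trivially a valid decomposition of width 5. On the other hand G contains the 6-clique {a, b, c, d, e, f}. A clique must lie in a single bag of any decomposition, so no decomposition can have width below 5. The upper and lower bounds meet at 5, so that is the treewidth.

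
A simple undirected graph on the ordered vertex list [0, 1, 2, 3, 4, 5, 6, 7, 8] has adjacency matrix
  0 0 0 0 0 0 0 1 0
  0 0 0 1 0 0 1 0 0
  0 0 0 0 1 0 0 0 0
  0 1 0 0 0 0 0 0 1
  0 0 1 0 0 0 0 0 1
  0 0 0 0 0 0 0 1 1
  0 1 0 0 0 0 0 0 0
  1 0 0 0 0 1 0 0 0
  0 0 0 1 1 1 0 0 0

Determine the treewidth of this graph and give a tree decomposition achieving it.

The largest bag has 2 vertices, giving width 1; this decomposition certifies tw(G) ≤ 1. Any graph with an edge has treewidth ≥ 1, and G has the edge 8–5. The upper and lower bounds meet at 1, so that is the treewidth.

Treewidth 1.
One such decomposition:
Bags: B1 = {5, 8}  B2 = {3, 8}  B3 = {5, 7}  B4 = {1, 3}  B5 = {0, 7}  B6 = {4, 8}  B7 = {1, 6}  B8 = {2, 4}
Tree: B1–B2, B1–B3, B2–B4, B3–B5, B2–B6, B4–B7, B6–B8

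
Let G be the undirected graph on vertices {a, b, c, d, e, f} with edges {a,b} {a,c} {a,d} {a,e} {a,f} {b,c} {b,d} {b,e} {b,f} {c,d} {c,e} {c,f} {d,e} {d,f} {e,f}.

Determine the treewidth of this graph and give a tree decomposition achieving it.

A single bag containing all 6 vertices is trivially a valid decomposition of width 5. On the other hand G contains the 6-clique {a, b, c, d, e, f}. A clique must lie in a single bag of any decomposition, so no decomposition can have width below 5. Therefore the treewidth is 5.

Treewidth 5.
One such decomposition:
Bags: B1 = {a, b, c, d, e, f}
Tree: (single bag)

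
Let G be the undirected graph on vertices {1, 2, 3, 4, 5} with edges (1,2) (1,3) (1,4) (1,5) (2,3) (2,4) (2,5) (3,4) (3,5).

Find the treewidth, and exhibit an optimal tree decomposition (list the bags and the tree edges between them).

Treewidth 3.
One such decomposition:
Bags: B1 = {1, 2, 3, 5}  B2 = {1, 2, 3, 4}
Tree: B1–B2

Every bag has size at most 4, so the width is 4 − 1 = 3 and tw(G) ≤ 3. On the other hand G contains the 4-clique {1, 2, 3, 4}. A clique must lie in a single bag of any decomposition, so no decomposition can have width below 3. Therefore the treewidth is 3.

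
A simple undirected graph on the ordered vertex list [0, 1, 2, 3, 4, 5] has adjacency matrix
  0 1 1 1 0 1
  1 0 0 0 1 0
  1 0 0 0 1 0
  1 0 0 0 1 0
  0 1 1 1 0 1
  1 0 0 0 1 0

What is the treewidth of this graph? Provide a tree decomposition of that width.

Each bag holds 3 vertices, so the decomposition has width 2, which upper-bounds the treewidth. The edges 0–3–4–5–0 form a cycle, so G is not a tree and its treewidth is at least 2. The upper and lower bounds meet at 2, so that is the treewidth.

Treewidth 2.
One such decomposition:
Bags: B1 = {0, 3, 4}  B2 = {0, 4, 5}  B3 = {0, 2, 4}  B4 = {0, 1, 4}
Tree: B1–B2, B2–B3, B3–B4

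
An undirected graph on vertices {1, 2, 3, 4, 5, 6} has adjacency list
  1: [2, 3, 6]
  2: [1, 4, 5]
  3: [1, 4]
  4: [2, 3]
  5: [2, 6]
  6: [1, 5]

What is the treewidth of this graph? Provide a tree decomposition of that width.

The largest bag has 3 vertices, giving width 2; this decomposition certifies tw(G) ≤ 2. For the lower bound, G contains the cycle 5–6–1–2–5, so G is not a forest; only forests have treewidth ≤ 1, hence tw(G) ≥ 2. The upper and lower bounds meet at 2, so that is the treewidth.

Treewidth 2.
One such decomposition:
Bags: B1 = {2, 5, 6}  B2 = {1, 2, 6}  B3 = {1, 2, 4}  B4 = {1, 3, 4}
Tree: B1–B2, B2–B3, B3–B4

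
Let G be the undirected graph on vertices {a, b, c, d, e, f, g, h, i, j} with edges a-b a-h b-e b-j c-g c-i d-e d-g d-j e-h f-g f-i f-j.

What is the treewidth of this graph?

A width-2 tree decomposition is:
Bags: B1 = {c, f, i}  B2 = {c, f, g}  B3 = {f, g, j}  B4 = {d, g, j}  B5 = {b, d, j}  B6 = {b, d, e}  B7 = {a, b, e}  B8 = {a, e, h}
Tree: B1–B2, B2–B3, B3–B4, B4–B5, B5–B6, B6–B7, B7–B8
Every bag has size at most 3, so the width is 3 − 1 = 2 and tw(G) ≤ 2. For the lower bound, G contains the cycle i–c–g–f–i, so G is not a forest; only forests have treewidth ≤ 1, hence tw(G) ≥ 2. Therefore the treewidth is 2.

2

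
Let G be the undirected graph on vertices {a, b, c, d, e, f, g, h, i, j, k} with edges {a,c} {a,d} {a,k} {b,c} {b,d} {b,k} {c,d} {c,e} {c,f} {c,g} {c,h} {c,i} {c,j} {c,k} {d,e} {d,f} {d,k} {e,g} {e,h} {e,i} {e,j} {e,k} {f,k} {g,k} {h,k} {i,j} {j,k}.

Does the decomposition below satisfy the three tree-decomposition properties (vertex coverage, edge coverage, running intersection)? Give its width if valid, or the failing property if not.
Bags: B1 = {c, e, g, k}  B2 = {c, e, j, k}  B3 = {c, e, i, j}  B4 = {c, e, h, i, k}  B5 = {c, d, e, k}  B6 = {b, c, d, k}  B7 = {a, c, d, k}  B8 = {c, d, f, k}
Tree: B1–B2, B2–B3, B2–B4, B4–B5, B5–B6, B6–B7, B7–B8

No — bags containing vertex i are not connected in the tree.

A tree decomposition must satisfy three properties: every vertex lies in some bag; for every edge, both endpoints lie together in some bag; and for every vertex, the bags containing it form a connected subtree. Here bags containing vertex i are not connected in the tree, so the decomposition is invalid.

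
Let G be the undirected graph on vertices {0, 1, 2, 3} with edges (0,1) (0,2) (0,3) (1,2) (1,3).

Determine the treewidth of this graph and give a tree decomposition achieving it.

Every bag has size at most 3, so the width is 3 − 1 = 2 and tw(G) ≤ 2. On the other hand G contains the 3-clique {0, 1, 2}. A clique must lie in a single bag of any decomposition, so no decomposition can have width below 2. Therefore the treewidth is 2.

Treewidth 2.
One such decomposition:
Bags: B1 = {0, 1, 3}  B2 = {0, 1, 2}
Tree: B1–B2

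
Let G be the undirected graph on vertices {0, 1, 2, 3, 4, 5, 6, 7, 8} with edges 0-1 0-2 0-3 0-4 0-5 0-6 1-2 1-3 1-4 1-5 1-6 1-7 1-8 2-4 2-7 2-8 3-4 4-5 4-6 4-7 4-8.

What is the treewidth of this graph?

A width-3 tree decomposition is:
Bags: B1 = {0, 1, 3, 4}  B2 = {0, 1, 2, 4}  B3 = {1, 2, 4, 7}  B4 = {1, 2, 4, 8}  B5 = {0, 1, 4, 6}  B6 = {0, 1, 4, 5}
Tree: B1–B2, B2–B3, B2–B4, B2–B5, B2–B6
The largest bag has 4 vertices, giving width 3; this decomposition certifies tw(G) ≤ 3. For the lower bound, the 4 vertices {0, 1, 2, 4} are pairwise adjacent, and any tree decomposition puts a clique entirely inside one bag — forcing width ≥ 3. Combining the bounds, tw(G) = 3.

3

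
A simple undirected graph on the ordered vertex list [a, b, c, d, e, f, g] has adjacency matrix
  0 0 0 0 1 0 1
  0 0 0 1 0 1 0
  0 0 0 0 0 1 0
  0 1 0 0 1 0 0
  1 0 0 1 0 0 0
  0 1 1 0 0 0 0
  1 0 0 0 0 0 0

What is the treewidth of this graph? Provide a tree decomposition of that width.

The largest bag has 2 vertices, giving width 1; this decomposition certifies tw(G) ≤ 1. Any graph with an edge has treewidth ≥ 1, and G has the edge g–a. The upper and lower bounds meet at 1, so that is the treewidth.

Treewidth 1.
One optimal decomposition is:
Bags: B1 = {a, g}  B2 = {a, e}  B3 = {d, e}  B4 = {b, d}  B5 = {b, f}  B6 = {c, f}
Tree: B1–B2, B2–B3, B3–B4, B4–B5, B5–B6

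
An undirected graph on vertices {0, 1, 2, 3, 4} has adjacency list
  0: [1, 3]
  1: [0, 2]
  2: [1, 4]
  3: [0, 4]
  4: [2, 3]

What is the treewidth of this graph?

A width-2 tree decomposition is:
Bags: B1 = {0, 1, 2}  B2 = {0, 2, 4}  B3 = {0, 3, 4}
Tree: B1–B2, B2–B3
Each bag holds 3 vertices, so the decomposition has width 2, which upper-bounds the treewidth. For the lower bound, G contains the cycle 0–1–2–4–3–0, so G is not a forest; only forests have treewidth ≤ 1, hence tw(G) ≥ 2. Combining the bounds, tw(G) = 2.

2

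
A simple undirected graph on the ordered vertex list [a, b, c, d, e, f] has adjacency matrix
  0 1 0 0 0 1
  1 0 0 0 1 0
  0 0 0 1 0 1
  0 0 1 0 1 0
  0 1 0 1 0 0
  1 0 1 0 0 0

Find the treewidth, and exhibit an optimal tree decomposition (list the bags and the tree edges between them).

The largest bag has 3 vertices, giving width 2; this decomposition certifies tw(G) ≤ 2. The edges c–d–e–b–a–f–c form a cycle, so G is not a tree and its treewidth is at least 2. Therefore the treewidth is 2.

Treewidth 2.
One optimal decomposition is:
Bags: B1 = {c, d, e}  B2 = {b, c, e}  B3 = {a, b, c}  B4 = {a, c, f}
Tree: B1–B2, B2–B3, B3–B4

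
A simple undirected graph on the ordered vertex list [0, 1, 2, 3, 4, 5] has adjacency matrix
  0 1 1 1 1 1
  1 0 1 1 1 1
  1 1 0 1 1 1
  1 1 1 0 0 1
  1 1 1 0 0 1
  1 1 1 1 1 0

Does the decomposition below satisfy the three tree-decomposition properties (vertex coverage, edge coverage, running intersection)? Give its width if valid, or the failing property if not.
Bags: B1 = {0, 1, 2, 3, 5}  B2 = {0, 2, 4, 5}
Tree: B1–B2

A tree decomposition must satisfy three properties: every vertex lies in some bag; for every edge, both endpoints lie together in some bag; and for every vertex, the bags containing it form a connected subtree. Here edge (1,4) lies in no bag, so the decomposition is invalid.

No — edge (1,4) lies in no bag.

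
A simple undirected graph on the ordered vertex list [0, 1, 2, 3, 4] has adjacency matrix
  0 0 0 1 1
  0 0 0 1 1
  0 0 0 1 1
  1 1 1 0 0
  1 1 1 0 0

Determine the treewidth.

A width-2 tree decomposition is:
Bags: B1 = {1, 3, 4}  B2 = {0, 3, 4}  B3 = {2, 3, 4}
Tree: B1–B2, B2–B3
Every bag has size at most 3, so the width is 3 − 1 = 2 and tw(G) ≤ 2. The edges 4–1–3–0–4 form a cycle, so G is not a tree and its treewidth is at least 2. Combining the bounds, tw(G) = 2.

2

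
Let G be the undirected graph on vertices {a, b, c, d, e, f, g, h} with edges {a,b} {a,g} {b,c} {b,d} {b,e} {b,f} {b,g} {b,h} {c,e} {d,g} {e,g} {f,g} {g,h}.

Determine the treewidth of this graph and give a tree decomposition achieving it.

Treewidth 2.
Bags: B1 = {b, e, g}  B2 = {b, g, h}  B3 = {a, b, g}  B4 = {b, d, g}  B5 = {b, c, e}  B6 = {b, f, g}
Tree: B1–B2, B2–B3, B1–B4, B1–B5, B1–B6

The largest bag has 3 vertices, giving width 2; this decomposition certifies tw(G) ≤ 2. Conversely, {b, d, g} is a clique of size 3, and the vertices of any clique must share a bag in every tree decomposition; so some bag has ≥ 3 vertices and tw(G) ≥ 2. Therefore the treewidth is 2.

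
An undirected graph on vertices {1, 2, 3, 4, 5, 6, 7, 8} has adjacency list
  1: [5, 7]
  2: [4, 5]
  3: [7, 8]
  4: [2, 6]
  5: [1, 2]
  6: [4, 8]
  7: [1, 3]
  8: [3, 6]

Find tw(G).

2

A width-2 tree decomposition is:
Bags: B1 = {2, 4, 5}  B2 = {1, 4, 5}  B3 = {1, 4, 7}  B4 = {3, 4, 7}  B5 = {3, 4, 8}  B6 = {4, 6, 8}
Tree: B1–B2, B2–B3, B3–B4, B4–B5, B5–B6
Each bag holds 3 vertices, so the decomposition has width 2, which upper-bounds the treewidth. Since 4–2–5–1–7–3–8–6–4 is a cycle in G, G is not acyclic. Forests are exactly the graphs of treewidth ≤ 1, so tw(G) ≥ 2. Hence tw(G) = 2 exactly.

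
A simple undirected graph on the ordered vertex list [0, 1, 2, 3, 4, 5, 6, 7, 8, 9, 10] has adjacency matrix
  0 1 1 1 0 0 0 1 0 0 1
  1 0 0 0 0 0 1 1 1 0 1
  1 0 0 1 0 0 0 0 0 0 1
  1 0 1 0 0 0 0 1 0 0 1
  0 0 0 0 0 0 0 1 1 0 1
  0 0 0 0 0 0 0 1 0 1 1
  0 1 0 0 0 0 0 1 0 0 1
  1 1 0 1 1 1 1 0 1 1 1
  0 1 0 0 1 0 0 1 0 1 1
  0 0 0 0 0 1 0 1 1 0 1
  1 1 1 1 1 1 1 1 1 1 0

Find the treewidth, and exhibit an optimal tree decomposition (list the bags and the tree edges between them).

Treewidth 3.
Bags: B1 = {0, 3, 7, 10}  B2 = {0, 1, 7, 10}  B3 = {0, 2, 3, 10}  B4 = {1, 7, 8, 10}  B5 = {7, 8, 9, 10}  B6 = {4, 7, 8, 10}  B7 = {5, 7, 9, 10}  B8 = {1, 6, 7, 10}
Tree: B1–B2, B1–B3, B2–B4, B4–B5, B5–B6, B5–B7, B2–B8

Every bag has size at most 4, so the width is 4 − 1 = 3 and tw(G) ≤ 3. For the lower bound, the 4 vertices {0, 2, 3, 10} are pairwise adjacent, and any tree decomposition puts a clique entirely inside one bag — forcing width ≥ 3. Hence tw(G) = 3 exactly.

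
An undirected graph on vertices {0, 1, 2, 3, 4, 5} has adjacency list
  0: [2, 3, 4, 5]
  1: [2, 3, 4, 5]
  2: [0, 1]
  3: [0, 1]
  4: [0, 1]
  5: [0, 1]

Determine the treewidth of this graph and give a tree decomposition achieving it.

Each bag holds 3 vertices, so the decomposition has width 2, which upper-bounds the treewidth. Since 1–4–0–3–1 is a cycle in G, G is not acyclic. Forests are exactly the graphs of treewidth ≤ 1, so tw(G) ≥ 2. Hence tw(G) = 2 exactly.

Treewidth 2.
Bags: B1 = {0, 1, 4}  B2 = {0, 1, 3}  B3 = {0, 1, 2}  B4 = {0, 1, 5}
Tree: B1–B2, B2–B3, B3–B4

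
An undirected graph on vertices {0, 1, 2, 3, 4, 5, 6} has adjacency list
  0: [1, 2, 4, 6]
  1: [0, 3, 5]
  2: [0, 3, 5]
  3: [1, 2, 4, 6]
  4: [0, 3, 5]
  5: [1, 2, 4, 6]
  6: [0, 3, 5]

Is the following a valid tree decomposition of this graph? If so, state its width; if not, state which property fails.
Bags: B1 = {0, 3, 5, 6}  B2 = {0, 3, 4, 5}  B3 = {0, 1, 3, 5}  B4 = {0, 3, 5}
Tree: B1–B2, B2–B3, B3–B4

A tree decomposition must satisfy three properties: every vertex lies in some bag; for every edge, both endpoints lie together in some bag; and for every vertex, the bags containing it form a connected subtree. Here vertex 2 appears in no bag, so the decomposition is invalid.

No — vertex 2 appears in no bag.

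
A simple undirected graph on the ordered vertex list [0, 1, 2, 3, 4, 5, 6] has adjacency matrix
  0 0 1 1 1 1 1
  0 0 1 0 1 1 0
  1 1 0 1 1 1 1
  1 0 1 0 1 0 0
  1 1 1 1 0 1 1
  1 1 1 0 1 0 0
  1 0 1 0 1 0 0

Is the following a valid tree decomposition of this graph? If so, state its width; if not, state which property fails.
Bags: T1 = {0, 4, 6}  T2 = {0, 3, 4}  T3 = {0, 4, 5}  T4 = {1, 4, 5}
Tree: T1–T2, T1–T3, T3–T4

No — vertex 2 appears in no bag.

A tree decomposition must satisfy three properties: every vertex lies in some bag; for every edge, both endpoints lie together in some bag; and for every vertex, the bags containing it form a connected subtree. Here vertex 2 appears in no bag, so the decomposition is invalid.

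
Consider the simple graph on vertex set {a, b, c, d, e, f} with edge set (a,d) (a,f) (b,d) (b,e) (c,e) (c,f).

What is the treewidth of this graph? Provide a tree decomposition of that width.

Treewidth 2.
One such decomposition:
Bags: B1 = {c, e, f}  B2 = {a, e, f}  B3 = {a, d, e}  B4 = {b, d, e}
Tree: B1–B2, B2–B3, B3–B4

Every bag has size at most 3, so the width is 3 − 1 = 2 and tw(G) ≤ 2. The edges e–c–f–a–d–b–e form a cycle, so G is not a tree and its treewidth is at least 2. The upper and lower bounds meet at 2, so that is the treewidth.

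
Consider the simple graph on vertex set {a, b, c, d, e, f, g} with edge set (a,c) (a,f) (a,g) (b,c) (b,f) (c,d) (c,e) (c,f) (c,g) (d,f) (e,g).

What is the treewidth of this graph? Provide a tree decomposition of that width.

The largest bag has 3 vertices, giving width 2; this decomposition certifies tw(G) ≤ 2. Conversely, {c, e, g} is a clique of size 3, and the vertices of any clique must share a bag in every tree decomposition; so some bag has ≥ 3 vertices and tw(G) ≥ 2. Therefore the treewidth is 2.

Treewidth 2.
Bags: B1 = {c, d, f}  B2 = {a, c, f}  B3 = {a, c, g}  B4 = {c, e, g}  B5 = {b, c, f}
Tree: B1–B2, B2–B3, B3–B4, B1–B5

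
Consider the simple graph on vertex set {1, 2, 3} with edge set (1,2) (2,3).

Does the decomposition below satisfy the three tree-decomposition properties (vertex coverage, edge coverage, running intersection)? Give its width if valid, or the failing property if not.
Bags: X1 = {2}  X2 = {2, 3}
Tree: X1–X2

No — vertex 1 appears in no bag.

A tree decomposition must satisfy three properties: every vertex lies in some bag; for every edge, both endpoints lie together in some bag; and for every vertex, the bags containing it form a connected subtree. Here vertex 1 appears in no bag, so the decomposition is invalid.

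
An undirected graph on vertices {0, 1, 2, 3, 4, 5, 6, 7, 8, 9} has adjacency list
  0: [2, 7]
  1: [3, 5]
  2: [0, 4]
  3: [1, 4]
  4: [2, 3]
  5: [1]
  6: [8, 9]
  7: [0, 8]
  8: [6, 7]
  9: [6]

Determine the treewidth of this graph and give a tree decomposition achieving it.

The largest bag has 2 vertices, giving width 1; this decomposition certifies tw(G) ≤ 1. G has an edge, so its treewidth is at least 1. Therefore the treewidth is 1.

Treewidth 1.
Bags: B1 = {6, 9}  B2 = {6, 8}  B3 = {7, 8}  B4 = {0, 7}  B5 = {0, 2}  B6 = {2, 4}  B7 = {3, 4}  B8 = {1, 3}  B9 = {1, 5}
Tree: B1–B2, B2–B3, B3–B4, B4–B5, B5–B6, B6–B7, B7–B8, B8–B9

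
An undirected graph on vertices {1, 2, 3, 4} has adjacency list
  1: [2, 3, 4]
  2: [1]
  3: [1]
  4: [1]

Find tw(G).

1

A width-1 tree decomposition is:
Bags: B1 = {1, 3}  B2 = {1, 4}  B3 = {1, 2}
Tree: B1–B2, B2–B3
The largest bag has 2 vertices, giving width 1; this decomposition certifies tw(G) ≤ 1. Any graph with an edge has treewidth ≥ 1, and G has the edge 1–3. Therefore the treewidth is 1.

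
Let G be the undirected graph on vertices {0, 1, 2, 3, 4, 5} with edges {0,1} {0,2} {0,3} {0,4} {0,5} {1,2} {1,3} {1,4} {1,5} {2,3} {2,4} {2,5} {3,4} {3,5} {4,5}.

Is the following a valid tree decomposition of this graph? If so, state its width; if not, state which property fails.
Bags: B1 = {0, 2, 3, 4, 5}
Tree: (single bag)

A tree decomposition must satisfy three properties: every vertex lies in some bag; for every edge, both endpoints lie together in some bag; and for every vertex, the bags containing it form a connected subtree. Here vertex 1 appears in no bag, so the decomposition is invalid.

No — vertex 1 appears in no bag.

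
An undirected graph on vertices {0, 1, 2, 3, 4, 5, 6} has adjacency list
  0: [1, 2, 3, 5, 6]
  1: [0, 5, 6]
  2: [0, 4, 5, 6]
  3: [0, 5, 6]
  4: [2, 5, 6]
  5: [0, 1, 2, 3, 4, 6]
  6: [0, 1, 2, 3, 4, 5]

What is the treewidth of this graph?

A width-3 tree decomposition is:
Bags: B1 = {0, 2, 5, 6}  B2 = {0, 1, 5, 6}  B3 = {0, 3, 5, 6}  B4 = {2, 4, 5, 6}
Tree: B1–B2, B2–B3, B1–B4
Every bag has size at most 4, so the width is 4 − 1 = 3 and tw(G) ≤ 3. On the other hand G contains the 4-clique {0, 1, 5, 6}. A clique must lie in a single bag of any decomposition, so no decomposition can have width below 3. Combining the bounds, tw(G) = 3.

3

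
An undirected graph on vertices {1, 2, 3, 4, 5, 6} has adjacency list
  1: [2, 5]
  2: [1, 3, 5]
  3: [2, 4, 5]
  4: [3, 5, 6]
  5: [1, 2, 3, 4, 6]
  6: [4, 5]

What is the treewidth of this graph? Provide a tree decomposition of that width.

Every bag has size at most 3, so the width is 3 − 1 = 2 and tw(G) ≤ 2. For the lower bound, the 3 vertices {1, 2, 5} are pairwise adjacent, and any tree decomposition puts a clique entirely inside one bag — forcing width ≥ 2. Hence tw(G) = 2 exactly.

Treewidth 2.
One optimal decomposition is:
Bags: B1 = {3, 4, 5}  B2 = {2, 3, 5}  B3 = {1, 2, 5}  B4 = {4, 5, 6}
Tree: B1–B2, B2–B3, B1–B4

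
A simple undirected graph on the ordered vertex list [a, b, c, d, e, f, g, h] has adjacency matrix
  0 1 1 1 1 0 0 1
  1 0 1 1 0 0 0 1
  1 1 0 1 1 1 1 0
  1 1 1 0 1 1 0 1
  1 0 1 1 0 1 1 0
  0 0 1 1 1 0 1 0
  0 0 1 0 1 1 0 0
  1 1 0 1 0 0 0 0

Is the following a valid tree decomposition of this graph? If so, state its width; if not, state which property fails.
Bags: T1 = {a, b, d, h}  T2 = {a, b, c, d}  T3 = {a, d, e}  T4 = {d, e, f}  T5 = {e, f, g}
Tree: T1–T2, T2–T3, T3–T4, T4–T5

No — edge (c,e) lies in no bag.

A tree decomposition must satisfy three properties: every vertex lies in some bag; for every edge, both endpoints lie together in some bag; and for every vertex, the bags containing it form a connected subtree. Here edge (c,e) lies in no bag, so the decomposition is invalid.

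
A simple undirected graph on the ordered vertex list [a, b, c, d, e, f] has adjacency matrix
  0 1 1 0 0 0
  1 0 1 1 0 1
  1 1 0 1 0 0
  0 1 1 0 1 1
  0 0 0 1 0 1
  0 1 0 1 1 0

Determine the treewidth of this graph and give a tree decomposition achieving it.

Each bag holds 3 vertices, so the decomposition has width 2, which upper-bounds the treewidth. On the other hand G contains the 3-clique {b, c, d}. A clique must lie in a single bag of any decomposition, so no decomposition can have width below 2. Hence tw(G) = 2 exactly.

Treewidth 2.
One such decomposition:
Bags: B1 = {b, c, d}  B2 = {b, d, f}  B3 = {d, e, f}  B4 = {a, b, c}
Tree: B1–B2, B2–B3, B1–B4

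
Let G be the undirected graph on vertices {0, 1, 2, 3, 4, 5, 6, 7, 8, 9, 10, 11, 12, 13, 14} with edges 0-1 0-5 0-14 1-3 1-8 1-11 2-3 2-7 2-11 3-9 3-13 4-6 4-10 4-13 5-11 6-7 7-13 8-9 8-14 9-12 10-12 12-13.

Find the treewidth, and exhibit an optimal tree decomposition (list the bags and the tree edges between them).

Treewidth 3.
One such decomposition:
Bags: B1 = {0, 5, 8, 14}  B2 = {0, 1, 5, 8}  B3 = {1, 5, 8, 11}  B4 = {1, 8, 9, 11}  B5 = {1, 3, 9, 11}  B6 = {2, 3, 9, 11}  B7 = {2, 3, 9, 12}  B8 = {2, 3, 12, 13}  B9 = {2, 7, 12, 13}  B10 = {7, 10, 12, 13}  B11 = {4, 7, 10, 13}  B12 = {4, 6, 7, 10}
Tree: B1–B2, B2–B3, B3–B4, B4–B5, B5–B6, B6–B7, B7–B8, B8–B9, B9–B10, B10–B11, B11–B12

Every bag has size at most 4, so the width is 4 − 1 = 3 and tw(G) ≤ 3. For the lower bound: the 4 vertex sets {0,5,14}, {8}, {1}, {2,3,9,11} are disjoint, each induces a connected subgraph, and every pair is joined by at least one edge of G. Contracting each set to a single vertex therefore yields K_{4} as a minor, and since treewidth is minor-monotone, tw(G) ≥ tw(K_{4}) = 3. Therefore the treewidth is 3.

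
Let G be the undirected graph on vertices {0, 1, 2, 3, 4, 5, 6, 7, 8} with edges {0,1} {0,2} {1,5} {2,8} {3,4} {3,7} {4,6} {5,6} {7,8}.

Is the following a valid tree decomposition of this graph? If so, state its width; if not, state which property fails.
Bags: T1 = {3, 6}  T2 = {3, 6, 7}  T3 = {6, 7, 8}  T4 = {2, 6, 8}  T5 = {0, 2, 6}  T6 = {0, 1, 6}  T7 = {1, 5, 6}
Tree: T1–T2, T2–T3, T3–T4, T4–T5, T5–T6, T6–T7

No — vertex 4 appears in no bag.

A tree decomposition must satisfy three properties: every vertex lies in some bag; for every edge, both endpoints lie together in some bag; and for every vertex, the bags containing it form a connected subtree. Here vertex 4 appears in no bag, so the decomposition is invalid.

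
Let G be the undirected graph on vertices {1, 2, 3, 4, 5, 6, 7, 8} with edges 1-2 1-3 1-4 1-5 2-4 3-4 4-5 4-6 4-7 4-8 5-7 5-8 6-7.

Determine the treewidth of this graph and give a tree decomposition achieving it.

Treewidth 2.
One such decomposition:
Bags: B1 = {1, 4, 5}  B2 = {4, 5, 7}  B3 = {1, 2, 4}  B4 = {4, 5, 8}  B5 = {4, 6, 7}  B6 = {1, 3, 4}
Tree: B1–B2, B1–B3, B1–B4, B2–B5, B3–B6

The largest bag has 3 vertices, giving width 2; this decomposition certifies tw(G) ≤ 2. On the other hand G contains the 3-clique {4, 5, 8}. A clique must lie in a single bag of any decomposition, so no decomposition can have width below 2. The upper and lower bounds meet at 2, so that is the treewidth.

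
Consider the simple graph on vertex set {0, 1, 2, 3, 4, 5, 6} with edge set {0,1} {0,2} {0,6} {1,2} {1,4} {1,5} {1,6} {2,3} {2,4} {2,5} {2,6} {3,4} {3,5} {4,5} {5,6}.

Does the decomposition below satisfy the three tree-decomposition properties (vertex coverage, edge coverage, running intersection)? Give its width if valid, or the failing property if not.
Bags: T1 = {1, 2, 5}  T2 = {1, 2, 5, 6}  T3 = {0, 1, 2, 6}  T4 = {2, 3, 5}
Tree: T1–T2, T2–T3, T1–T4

No — vertex 4 appears in no bag.

A tree decomposition must satisfy three properties: every vertex lies in some bag; for every edge, both endpoints lie together in some bag; and for every vertex, the bags containing it form a connected subtree. Here vertex 4 appears in no bag, so the decomposition is invalid.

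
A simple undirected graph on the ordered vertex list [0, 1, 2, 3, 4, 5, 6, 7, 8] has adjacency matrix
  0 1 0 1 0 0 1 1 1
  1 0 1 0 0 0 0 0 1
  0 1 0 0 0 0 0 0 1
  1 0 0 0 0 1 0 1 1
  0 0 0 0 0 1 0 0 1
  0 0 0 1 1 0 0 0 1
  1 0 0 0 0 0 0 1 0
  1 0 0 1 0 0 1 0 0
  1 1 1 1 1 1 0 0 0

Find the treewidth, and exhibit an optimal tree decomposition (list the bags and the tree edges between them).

Each bag holds 3 vertices, so the decomposition has width 2, which upper-bounds the treewidth. On the other hand G contains the 3-clique {0, 1, 8}. A clique must lie in a single bag of any decomposition, so no decomposition can have width below 2. Hence tw(G) = 2 exactly.

Treewidth 2.
Bags: B1 = {0, 1, 8}  B2 = {0, 3, 8}  B3 = {0, 3, 7}  B4 = {3, 5, 8}  B5 = {1, 2, 8}  B6 = {4, 5, 8}  B7 = {0, 6, 7}
Tree: B1–B2, B2–B3, B2–B4, B1–B5, B4–B6, B3–B7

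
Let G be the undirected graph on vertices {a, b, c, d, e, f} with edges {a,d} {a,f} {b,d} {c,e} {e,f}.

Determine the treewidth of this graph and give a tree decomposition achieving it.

Each bag holds 2 vertices, so the decomposition has width 1, which upper-bounds the treewidth. Since G has at least one edge (e.g. c–e), it is not an edgeless graph, so tw(G) ≥ 1. Therefore the treewidth is 1.

Treewidth 1.
Bags: B1 = {c, e}  B2 = {e, f}  B3 = {a, f}  B4 = {a, d}  B5 = {b, d}
Tree: B1–B2, B2–B3, B3–B4, B4–B5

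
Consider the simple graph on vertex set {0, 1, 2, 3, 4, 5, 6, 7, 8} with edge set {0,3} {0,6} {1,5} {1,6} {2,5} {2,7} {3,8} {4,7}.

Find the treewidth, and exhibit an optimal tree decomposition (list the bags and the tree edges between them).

Treewidth 1.
One optimal decomposition is:
Bags: B1 = {3, 8}  B2 = {0, 3}  B3 = {0, 6}  B4 = {1, 6}  B5 = {1, 5}  B6 = {2, 5}  B7 = {2, 7}  B8 = {4, 7}
Tree: B1–B2, B2–B3, B3–B4, B4–B5, B5–B6, B6–B7, B7–B8

Every bag has size at most 2, so the width is 2 − 1 = 1 and tw(G) ≤ 1. Any graph with an edge has treewidth ≥ 1, and G has the edge 8–3. Hence tw(G) = 1 exactly.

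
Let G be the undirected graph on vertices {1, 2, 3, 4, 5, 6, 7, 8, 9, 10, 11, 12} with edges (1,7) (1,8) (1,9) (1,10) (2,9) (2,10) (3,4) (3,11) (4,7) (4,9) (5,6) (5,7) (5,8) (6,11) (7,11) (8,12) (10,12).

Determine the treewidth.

A width-3 tree decomposition is:
Bags: B1 = {2, 9, 10, 12}  B2 = {1, 9, 10, 12}  B3 = {1, 8, 9, 12}  B4 = {1, 4, 8, 9}  B5 = {1, 4, 7, 8}  B6 = {4, 5, 7, 8}  B7 = {3, 4, 5, 7}  B8 = {3, 5, 7, 11}  B9 = {3, 5, 6, 11}
Tree: B1–B2, B2–B3, B3–B4, B4–B5, B5–B6, B6–B7, B7–B8, B8–B9
Every bag has size at most 4, so the width is 4 − 1 = 3 and tw(G) ≤ 3. For the lower bound: the 4 vertex sets {2,10,12}, {9}, {1}, {4,5,7,8} are disjoint, each induces a connected subgraph, and every pair is joined by at least one edge of G. Contracting each set to a single vertex therefore yields K_{4} as a minor, and since treewidth is minor-monotone, tw(G) ≥ tw(K_{4}) = 3. Therefore the treewidth is 3.

3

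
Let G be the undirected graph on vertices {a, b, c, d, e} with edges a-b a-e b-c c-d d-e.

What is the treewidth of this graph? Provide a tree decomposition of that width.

Each bag holds 3 vertices, so the decomposition has width 2, which upper-bounds the treewidth. Since a–e–d–c–b–a is a cycle in G, G is not acyclic. Forests are exactly the graphs of treewidth ≤ 1, so tw(G) ≥ 2. The upper and lower bounds meet at 2, so that is the treewidth.

Treewidth 2.
One such decomposition:
Bags: B1 = {a, d, e}  B2 = {a, c, d}  B3 = {a, b, c}
Tree: B1–B2, B2–B3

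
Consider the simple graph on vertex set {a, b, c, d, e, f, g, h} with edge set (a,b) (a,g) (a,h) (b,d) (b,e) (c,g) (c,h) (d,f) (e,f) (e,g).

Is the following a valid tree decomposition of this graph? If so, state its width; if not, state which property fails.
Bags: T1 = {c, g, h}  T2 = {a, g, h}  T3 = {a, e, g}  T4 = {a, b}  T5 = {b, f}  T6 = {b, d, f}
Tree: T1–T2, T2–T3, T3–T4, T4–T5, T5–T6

A tree decomposition must satisfy three properties: every vertex lies in some bag; for every edge, both endpoints lie together in some bag; and for every vertex, the bags containing it form a connected subtree. Here edge (e,b) lies in no bag, so the decomposition is invalid.

No — edge (e,b) lies in no bag.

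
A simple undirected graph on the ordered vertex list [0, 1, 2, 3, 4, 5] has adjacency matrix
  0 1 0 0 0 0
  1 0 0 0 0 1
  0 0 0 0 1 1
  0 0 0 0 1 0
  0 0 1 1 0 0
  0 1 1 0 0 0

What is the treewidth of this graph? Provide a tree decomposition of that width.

Every bag has size at most 2, so the width is 2 − 1 = 1 and tw(G) ≤ 1. Since G has at least one edge (e.g. 0–1), it is not an edgeless graph, so tw(G) ≥ 1. Therefore the treewidth is 1.

Treewidth 1.
Bags: B1 = {0, 1}  B2 = {1, 5}  B3 = {2, 5}  B4 = {2, 4}  B5 = {3, 4}
Tree: B1–B2, B2–B3, B3–B4, B4–B5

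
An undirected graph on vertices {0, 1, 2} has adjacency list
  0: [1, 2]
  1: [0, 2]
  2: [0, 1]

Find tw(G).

A width-2 tree decomposition is:
Bags: B1 = {0, 1, 2}
Tree: (single bag)
With just one bag of size 3, the width is 3 − 1 = 2, so tw(G) ≤ 2. On the other hand G contains the 3-clique {0, 1, 2}. A clique must lie in a single bag of any decomposition, so no decomposition can have width below 2. Therefore the treewidth is 2.

2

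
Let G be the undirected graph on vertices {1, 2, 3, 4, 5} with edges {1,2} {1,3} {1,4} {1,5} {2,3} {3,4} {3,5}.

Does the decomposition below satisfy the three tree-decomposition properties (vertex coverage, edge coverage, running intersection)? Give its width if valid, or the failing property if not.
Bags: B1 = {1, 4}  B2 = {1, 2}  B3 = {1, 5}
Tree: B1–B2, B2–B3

A tree decomposition must satisfy three properties: every vertex lies in some bag; for every edge, both endpoints lie together in some bag; and for every vertex, the bags containing it form a connected subtree. Here vertex 3 appears in no bag, so the decomposition is invalid.

No — vertex 3 appears in no bag.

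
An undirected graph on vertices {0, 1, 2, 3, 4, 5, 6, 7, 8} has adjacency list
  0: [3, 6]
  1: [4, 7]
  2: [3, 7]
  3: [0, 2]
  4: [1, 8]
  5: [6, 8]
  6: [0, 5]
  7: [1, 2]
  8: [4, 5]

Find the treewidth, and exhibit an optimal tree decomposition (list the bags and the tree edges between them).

Treewidth 2.
Bags: B1 = {0, 2, 3}  B2 = {0, 2, 6}  B3 = {2, 5, 6}  B4 = {2, 5, 8}  B5 = {2, 4, 8}  B6 = {1, 2, 4}  B7 = {1, 2, 7}
Tree: B1–B2, B2–B3, B3–B4, B4–B5, B5–B6, B6–B7

The largest bag has 3 vertices, giving width 2; this decomposition certifies tw(G) ≤ 2. Since 2–3–0–6–5–8–4–1–7–2 is a cycle in G, G is not acyclic. Forests are exactly the graphs of treewidth ≤ 1, so tw(G) ≥ 2. The upper and lower bounds meet at 2, so that is the treewidth.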